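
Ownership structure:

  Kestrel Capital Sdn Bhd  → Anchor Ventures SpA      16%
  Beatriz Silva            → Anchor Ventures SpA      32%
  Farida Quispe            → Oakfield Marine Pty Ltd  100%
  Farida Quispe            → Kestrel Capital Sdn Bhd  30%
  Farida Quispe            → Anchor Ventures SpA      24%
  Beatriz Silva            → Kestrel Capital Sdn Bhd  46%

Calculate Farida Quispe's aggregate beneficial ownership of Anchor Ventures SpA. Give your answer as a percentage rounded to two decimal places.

28.80%

Farida reaches Anchor along 2 paths.
Direct stake: 24% = 24%.
Via Kestrel: 30% × 16% = 4.8%.
Total: 24% + 4.8% = 28.8%.
Rounded: 28.80%.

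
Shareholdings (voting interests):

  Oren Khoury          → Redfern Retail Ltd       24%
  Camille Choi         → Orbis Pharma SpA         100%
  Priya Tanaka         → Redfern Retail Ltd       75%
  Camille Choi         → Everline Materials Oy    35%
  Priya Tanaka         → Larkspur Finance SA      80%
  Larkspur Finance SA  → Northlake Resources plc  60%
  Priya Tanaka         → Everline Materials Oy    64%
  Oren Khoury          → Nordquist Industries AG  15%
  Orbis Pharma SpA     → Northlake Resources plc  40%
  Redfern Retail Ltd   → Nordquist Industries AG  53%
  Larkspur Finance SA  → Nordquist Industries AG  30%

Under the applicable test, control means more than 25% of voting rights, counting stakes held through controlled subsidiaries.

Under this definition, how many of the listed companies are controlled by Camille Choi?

3

Camille holds 100% of Orbis, so Camille controls Orbis.
Camille holds 35% of Everline, so Camille controls Everline.
Orbis holds 40% of Northlake, so Camille controls Northlake.
No other company's threshold is met.
Camille controls 3 companies.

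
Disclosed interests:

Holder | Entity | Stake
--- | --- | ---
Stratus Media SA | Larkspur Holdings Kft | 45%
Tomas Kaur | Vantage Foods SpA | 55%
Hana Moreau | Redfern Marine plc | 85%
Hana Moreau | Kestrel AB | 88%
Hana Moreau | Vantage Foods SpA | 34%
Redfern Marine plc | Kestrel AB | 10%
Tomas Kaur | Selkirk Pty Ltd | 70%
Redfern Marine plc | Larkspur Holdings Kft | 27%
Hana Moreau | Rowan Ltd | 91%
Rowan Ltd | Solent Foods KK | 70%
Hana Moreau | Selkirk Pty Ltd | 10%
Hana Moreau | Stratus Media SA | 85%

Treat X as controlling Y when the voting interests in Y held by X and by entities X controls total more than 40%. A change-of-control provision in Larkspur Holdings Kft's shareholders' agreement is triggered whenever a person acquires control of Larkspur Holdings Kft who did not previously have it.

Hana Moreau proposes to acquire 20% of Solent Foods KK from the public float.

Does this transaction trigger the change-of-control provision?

The purchase changes only Hana's holdings, so Hana is the only person who could newly come to control Larkspur.
Hana holds 85% of Stratus, so Hana controls Stratus.
Hana holds 85% of Redfern, so Hana controls Redfern.
Redfern and Stratus together hold 27% + 45% = 72% of Larkspur, so Hana controls Larkspur.
So Hana already controls Larkspur before the transaction.
After the purchase, Hana holds 20% of Solent directly.
Hana controlled Larkspur already, so this is not a new person acquiring control; every other person's position is unchanged or reduced.
No new person acquires control, so the clause is not triggered.

No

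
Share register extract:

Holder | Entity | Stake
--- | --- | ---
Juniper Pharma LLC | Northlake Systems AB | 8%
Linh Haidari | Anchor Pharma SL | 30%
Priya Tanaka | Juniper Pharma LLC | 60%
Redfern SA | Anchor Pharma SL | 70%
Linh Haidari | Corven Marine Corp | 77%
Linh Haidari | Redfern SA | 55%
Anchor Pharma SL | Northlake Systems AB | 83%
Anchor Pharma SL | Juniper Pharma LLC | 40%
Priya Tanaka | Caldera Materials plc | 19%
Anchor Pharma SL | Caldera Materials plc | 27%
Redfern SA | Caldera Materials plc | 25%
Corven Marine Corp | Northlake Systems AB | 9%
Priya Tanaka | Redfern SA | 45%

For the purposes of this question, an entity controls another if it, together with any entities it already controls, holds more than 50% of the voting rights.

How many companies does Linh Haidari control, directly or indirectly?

5

Linh holds 55% of Redfern, so Linh controls Redfern.
Linh holds 77% of Corven, so Linh controls Corven.
Redfern and Linh together hold 70% + 30% = 100% of Anchor, so Linh controls Anchor.
Redfern and Anchor together hold 25% + 27% = 52% of Caldera, so Linh controls Caldera.
Corven and Anchor together hold 9% + 83% = 92% of Northlake, so Linh controls Northlake.
No other company's threshold is met.
Linh controls 5 companies.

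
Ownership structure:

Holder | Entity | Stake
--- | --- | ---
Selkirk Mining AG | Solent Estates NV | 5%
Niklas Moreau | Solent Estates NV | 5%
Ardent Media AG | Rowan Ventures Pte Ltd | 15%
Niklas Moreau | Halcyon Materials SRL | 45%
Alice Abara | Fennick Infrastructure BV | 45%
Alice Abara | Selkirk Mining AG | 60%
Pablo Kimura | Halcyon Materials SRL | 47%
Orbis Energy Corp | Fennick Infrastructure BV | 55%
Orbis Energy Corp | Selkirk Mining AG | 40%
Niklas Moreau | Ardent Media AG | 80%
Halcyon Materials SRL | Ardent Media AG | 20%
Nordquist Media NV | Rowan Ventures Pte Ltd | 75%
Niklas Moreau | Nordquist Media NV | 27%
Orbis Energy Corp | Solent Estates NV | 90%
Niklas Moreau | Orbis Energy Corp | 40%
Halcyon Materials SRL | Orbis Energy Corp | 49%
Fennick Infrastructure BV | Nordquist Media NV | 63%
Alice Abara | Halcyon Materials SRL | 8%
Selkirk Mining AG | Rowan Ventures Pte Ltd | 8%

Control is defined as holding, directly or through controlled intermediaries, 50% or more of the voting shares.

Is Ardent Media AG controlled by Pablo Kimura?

Pablo's largest direct stake is 47% in Halcyon, which does not meet the threshold, so Pablo controls no company.
Neither Pablo nor any entity Pablo controls holds any voting interest in Ardent.
So Pablo does not control Ardent.

No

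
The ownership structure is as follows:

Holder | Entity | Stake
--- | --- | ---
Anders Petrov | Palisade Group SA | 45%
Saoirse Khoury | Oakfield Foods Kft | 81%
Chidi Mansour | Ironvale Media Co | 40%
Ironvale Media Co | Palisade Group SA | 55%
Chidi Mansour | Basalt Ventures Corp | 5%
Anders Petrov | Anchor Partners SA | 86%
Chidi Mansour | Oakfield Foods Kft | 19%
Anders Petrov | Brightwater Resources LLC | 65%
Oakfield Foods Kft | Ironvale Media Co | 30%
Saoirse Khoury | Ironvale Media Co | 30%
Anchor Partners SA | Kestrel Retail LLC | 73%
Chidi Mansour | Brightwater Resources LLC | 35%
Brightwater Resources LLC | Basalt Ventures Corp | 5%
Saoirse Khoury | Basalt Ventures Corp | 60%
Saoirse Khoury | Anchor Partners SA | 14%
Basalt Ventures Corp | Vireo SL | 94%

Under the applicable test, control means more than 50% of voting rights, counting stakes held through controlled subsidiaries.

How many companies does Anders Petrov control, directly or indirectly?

3

Anders holds 86% of Anchor, so Anders controls Anchor.
Anders holds 65% of Brightwater, so Anders controls Brightwater.
Anchor holds 73% of Kestrel, so Anders controls Kestrel.
No other company's threshold is met.
Anders controls 3 companies.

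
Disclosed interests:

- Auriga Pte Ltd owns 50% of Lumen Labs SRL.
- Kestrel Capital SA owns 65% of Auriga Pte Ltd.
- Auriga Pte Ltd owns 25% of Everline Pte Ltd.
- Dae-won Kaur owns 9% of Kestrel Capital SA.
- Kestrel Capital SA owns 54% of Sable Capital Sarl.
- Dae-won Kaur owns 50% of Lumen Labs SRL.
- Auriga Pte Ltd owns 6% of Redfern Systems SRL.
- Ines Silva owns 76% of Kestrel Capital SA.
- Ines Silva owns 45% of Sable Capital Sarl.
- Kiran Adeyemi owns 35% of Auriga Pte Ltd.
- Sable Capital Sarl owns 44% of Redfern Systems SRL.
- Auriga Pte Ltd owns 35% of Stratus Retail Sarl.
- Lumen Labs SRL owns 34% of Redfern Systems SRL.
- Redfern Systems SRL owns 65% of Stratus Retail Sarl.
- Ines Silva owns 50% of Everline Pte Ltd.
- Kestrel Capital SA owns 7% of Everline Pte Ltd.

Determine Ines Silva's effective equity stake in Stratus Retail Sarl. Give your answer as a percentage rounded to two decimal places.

Ines reaches Stratus along 5 paths.
Via Kestrel → Auriga → Lumen → Redfern: 76% × 65% × 50% × 34% × 65% = 5.4587%.
Via Sable → Redfern: 45% × 44% × 65% = 12.87%.
Via Kestrel → Sable → Redfern: 76% × 54% × 44% × 65% = 11.73744%.
Via Kestrel → Auriga → Redfern: 76% × 65% × 6% × 65% = 1.9266%.
Via Kestrel → Auriga: 76% × 65% × 35% = 17.29%.
Total: 5.4587% + 12.87% + 11.73744% + 1.9266% + 17.29% = 49.28274%.
Rounded: 49.28%.

49.28%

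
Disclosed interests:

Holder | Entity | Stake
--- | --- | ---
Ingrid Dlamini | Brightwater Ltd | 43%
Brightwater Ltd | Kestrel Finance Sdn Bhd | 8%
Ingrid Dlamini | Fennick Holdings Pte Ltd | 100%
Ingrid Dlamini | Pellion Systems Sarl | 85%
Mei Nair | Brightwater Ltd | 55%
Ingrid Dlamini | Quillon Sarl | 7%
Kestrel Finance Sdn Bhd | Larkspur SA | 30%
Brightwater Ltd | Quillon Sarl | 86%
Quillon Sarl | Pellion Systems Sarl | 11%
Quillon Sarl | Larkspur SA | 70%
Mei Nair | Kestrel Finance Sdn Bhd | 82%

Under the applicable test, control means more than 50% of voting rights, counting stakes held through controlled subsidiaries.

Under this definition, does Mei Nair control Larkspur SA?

Mei holds 55% of Brightwater, so Mei controls Brightwater.
Brightwater and Mei together hold 8% + 82% = 90% of Kestrel, so Mei controls Kestrel.
Brightwater holds 86% of Quillon, so Mei controls Quillon.
Quillon and Kestrel together hold 70% + 30% = 100% of Larkspur, so Mei controls Larkspur.

Yes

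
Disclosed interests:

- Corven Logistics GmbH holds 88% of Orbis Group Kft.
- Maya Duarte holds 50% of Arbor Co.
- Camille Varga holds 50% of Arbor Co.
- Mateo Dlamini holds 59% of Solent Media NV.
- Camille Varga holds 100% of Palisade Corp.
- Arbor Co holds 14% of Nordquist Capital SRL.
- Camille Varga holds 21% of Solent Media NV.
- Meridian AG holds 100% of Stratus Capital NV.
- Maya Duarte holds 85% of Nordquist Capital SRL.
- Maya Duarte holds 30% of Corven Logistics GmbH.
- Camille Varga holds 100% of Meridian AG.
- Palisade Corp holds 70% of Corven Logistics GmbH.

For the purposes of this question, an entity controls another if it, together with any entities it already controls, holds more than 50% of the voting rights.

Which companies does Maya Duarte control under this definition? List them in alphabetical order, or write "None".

Maya holds 85% of Nordquist, so Maya controls Nordquist.
No other company's threshold is met.

Nordquist Capital SRL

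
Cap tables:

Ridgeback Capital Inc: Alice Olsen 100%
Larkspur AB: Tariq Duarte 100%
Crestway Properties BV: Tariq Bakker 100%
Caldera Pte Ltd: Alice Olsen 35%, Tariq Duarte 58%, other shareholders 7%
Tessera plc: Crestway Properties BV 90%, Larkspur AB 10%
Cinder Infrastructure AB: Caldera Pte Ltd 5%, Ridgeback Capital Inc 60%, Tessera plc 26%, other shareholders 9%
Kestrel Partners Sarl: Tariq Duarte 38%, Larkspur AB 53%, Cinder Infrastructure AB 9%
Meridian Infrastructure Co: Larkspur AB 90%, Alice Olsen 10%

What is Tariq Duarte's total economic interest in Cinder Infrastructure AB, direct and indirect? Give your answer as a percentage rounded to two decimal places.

5.50%

Tariq Duarte reaches Cinder along 2 paths.
Via Caldera: 58% × 5% = 2.9%.
Via Larkspur → Tessera: 100% × 10% × 26% = 2.6%.
Total: 2.9% + 2.6% = 5.5%.
Rounded: 5.50%.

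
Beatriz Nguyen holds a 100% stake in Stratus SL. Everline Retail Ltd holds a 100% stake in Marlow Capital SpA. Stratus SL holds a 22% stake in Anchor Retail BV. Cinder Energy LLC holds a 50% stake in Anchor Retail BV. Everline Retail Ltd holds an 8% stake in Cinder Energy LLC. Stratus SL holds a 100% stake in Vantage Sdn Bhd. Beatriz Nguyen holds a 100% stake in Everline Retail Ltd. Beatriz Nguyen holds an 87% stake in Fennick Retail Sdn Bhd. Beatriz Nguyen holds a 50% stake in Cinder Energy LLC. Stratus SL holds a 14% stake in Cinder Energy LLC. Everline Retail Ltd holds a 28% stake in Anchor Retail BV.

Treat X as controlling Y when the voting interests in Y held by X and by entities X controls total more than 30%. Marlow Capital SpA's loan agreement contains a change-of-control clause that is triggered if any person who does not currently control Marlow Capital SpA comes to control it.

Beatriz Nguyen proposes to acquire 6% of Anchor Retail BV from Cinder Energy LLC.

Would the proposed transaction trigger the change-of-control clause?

The purchase adds only to Beatriz's holdings (Cinder's stake shrinks), so Beatriz is the only person who could newly come to control Marlow.
Beatriz holds 100% of Everline, so Beatriz controls Everline.
Everline holds 100% of Marlow, so Beatriz controls Marlow.
So Beatriz already controls Marlow before the transaction.
After the purchase, Beatriz holds 6% of Anchor directly, and Cinder's stake falls to 44%.
Beatriz controlled Marlow already, so this is not a new person acquiring control; every other person's position is unchanged or reduced.
No new person acquires control, so the clause is not triggered.

No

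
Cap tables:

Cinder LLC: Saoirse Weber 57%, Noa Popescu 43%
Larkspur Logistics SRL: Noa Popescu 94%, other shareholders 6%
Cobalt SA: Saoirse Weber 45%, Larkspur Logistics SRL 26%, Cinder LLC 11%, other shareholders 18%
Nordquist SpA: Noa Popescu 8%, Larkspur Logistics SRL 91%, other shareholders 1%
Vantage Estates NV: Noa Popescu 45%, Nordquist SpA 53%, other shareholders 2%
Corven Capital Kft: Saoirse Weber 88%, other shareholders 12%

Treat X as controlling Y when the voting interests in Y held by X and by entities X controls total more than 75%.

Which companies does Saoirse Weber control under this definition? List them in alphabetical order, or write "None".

Corven Capital Kft

Saoirse holds 88% of Corven, so Saoirse controls Corven.
No other company's threshold is met.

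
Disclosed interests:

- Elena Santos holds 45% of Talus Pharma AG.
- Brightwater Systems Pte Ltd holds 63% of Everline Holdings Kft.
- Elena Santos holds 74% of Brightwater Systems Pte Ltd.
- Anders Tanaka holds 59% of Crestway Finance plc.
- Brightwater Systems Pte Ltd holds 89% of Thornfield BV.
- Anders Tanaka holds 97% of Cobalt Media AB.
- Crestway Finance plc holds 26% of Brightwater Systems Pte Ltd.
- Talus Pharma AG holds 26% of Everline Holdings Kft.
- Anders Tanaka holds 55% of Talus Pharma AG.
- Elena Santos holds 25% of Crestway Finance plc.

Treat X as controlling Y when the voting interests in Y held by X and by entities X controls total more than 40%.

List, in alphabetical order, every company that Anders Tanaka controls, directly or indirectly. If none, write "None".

Anders holds 97% of Cobalt, so Anders controls Cobalt.
Anders holds 59% of Crestway, so Anders controls Crestway.
Anders holds 55% of Talus, so Anders controls Talus.
No other company's threshold is met.

Cobalt Media AB, Crestway Finance plc, Talus Pharma AG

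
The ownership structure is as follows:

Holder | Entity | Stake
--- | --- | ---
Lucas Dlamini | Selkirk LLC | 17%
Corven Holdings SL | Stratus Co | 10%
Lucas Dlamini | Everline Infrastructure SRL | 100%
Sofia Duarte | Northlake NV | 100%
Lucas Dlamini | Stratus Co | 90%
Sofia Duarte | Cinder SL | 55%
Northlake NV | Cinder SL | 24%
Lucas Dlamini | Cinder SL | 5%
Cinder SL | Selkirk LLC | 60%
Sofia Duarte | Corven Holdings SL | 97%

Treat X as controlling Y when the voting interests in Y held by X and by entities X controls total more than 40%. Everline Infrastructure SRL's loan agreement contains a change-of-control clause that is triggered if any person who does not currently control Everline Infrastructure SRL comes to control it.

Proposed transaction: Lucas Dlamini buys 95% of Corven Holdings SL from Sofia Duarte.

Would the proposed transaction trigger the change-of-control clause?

No

The purchase adds only to Lucas's holdings (Sofia's stake shrinks), so Lucas is the only person who could newly come to control Everline.
Lucas holds 100% of Everline, so Lucas controls Everline.
So Lucas already controls Everline before the transaction.
After the purchase, Lucas holds 95% of Corven directly, and Sofia's stake falls to 2%.
Lucas controlled Everline already, so this is not a new person acquiring control; every other person's position is unchanged or reduced.
No new person acquires control, so the clause is not triggered.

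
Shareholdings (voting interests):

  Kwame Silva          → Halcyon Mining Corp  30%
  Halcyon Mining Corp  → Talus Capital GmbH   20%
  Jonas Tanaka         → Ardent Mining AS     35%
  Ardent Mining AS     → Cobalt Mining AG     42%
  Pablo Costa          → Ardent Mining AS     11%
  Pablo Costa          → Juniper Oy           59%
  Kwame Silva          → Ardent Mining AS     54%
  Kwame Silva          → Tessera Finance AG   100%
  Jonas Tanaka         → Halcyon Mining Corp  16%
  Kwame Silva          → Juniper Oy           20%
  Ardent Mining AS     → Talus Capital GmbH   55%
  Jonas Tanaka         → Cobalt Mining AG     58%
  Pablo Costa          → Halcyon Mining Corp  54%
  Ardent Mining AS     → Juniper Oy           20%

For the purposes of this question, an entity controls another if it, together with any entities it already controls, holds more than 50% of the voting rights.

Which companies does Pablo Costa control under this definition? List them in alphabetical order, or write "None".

Pablo holds 59% of Juniper, so Pablo controls Juniper.
Pablo holds 54% of Halcyon, so Pablo controls Halcyon.
No other company's threshold is met.

Halcyon Mining Corp, Juniper Oy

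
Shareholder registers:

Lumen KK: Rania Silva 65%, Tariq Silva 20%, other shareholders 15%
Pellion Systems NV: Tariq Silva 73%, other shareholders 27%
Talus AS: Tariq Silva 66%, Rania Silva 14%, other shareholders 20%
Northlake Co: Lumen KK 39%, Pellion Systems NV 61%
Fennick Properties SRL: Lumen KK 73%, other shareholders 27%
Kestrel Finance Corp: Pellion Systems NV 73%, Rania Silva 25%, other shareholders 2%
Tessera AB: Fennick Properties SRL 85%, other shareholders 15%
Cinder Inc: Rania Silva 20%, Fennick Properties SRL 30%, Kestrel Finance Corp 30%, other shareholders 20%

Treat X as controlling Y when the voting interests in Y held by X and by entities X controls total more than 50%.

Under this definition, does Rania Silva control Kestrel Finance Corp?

Rania holds 65% of Lumen, so Rania controls Lumen.
Lumen holds 73% of Fennick, so Rania controls Fennick.
Fennick holds 85% of Tessera, so Rania controls Tessera.
In Kestrel, Rania's side holds only 25%, not > 50%.
So Rania does not control Kestrel.

No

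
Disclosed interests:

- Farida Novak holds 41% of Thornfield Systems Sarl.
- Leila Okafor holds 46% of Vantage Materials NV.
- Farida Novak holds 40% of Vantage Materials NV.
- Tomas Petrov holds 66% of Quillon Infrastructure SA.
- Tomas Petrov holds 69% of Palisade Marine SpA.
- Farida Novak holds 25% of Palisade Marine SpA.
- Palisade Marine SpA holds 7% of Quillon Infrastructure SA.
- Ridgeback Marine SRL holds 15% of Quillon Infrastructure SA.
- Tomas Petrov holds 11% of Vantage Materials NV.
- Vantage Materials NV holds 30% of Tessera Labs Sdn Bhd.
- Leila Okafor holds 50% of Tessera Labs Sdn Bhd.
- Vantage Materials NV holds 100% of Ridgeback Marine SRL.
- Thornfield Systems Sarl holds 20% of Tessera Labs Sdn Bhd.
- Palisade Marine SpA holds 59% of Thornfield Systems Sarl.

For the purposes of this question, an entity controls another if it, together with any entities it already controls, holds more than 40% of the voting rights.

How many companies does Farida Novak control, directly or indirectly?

Farida holds 41% of Thornfield, so Farida controls Thornfield.
No other company's threshold is met.
Farida controls 1 company.

1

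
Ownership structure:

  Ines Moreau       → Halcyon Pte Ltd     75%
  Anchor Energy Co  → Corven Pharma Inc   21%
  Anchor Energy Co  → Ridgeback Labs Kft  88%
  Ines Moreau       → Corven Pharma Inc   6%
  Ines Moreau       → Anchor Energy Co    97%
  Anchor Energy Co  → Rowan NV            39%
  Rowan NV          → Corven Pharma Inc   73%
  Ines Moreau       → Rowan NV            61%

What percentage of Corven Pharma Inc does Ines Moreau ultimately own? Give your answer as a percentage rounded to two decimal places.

98.52%

Ines reaches Corven along 4 paths.
Direct stake: 6% = 6%.
Via Anchor: 97% × 21% = 20.37%.
Via Rowan: 61% × 73% = 44.53%.
Via Anchor → Rowan: 97% × 39% × 73% = 27.6159%.
Total: 6% + 20.37% + 44.53% + 27.6159% = 98.5159%.
Rounded: 98.52%.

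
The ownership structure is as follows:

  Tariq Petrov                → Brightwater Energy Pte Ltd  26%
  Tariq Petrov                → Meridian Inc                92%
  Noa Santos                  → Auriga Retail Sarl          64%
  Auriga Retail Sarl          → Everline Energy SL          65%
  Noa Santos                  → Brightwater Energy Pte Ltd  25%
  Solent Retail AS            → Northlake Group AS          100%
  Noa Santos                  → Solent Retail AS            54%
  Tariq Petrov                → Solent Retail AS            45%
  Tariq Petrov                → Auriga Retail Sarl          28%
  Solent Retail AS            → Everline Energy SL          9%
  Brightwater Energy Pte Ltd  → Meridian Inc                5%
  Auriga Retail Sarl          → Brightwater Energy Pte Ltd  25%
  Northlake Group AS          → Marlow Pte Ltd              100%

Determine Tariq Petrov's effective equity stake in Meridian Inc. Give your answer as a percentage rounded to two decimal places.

93.65%

Tariq reaches Meridian along 3 paths.
Direct stake: 92% = 92%.
Via Brightwater: 26% × 5% = 1.3%.
Via Auriga → Brightwater: 28% × 25% × 5% = 0.35%.
Total: 92% + 1.3% + 0.35% = 93.65%.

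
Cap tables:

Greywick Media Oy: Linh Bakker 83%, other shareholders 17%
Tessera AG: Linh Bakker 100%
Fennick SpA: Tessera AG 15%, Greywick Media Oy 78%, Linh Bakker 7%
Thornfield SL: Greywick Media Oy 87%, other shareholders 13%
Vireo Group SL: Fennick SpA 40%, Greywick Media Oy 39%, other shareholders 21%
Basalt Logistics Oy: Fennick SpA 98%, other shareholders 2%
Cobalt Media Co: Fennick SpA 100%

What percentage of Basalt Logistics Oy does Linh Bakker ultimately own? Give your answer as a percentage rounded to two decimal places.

85.01%

Linh reaches Basalt along 3 paths.
Via Tessera → Fennick: 100% × 15% × 98% = 14.7%.
Via Greywick → Fennick: 83% × 78% × 98% = 63.4452%.
Via Fennick: 7% × 98% = 6.86%.
Total: 14.7% + 63.4452% + 6.86% = 85.0052%.
Rounded: 85.01%.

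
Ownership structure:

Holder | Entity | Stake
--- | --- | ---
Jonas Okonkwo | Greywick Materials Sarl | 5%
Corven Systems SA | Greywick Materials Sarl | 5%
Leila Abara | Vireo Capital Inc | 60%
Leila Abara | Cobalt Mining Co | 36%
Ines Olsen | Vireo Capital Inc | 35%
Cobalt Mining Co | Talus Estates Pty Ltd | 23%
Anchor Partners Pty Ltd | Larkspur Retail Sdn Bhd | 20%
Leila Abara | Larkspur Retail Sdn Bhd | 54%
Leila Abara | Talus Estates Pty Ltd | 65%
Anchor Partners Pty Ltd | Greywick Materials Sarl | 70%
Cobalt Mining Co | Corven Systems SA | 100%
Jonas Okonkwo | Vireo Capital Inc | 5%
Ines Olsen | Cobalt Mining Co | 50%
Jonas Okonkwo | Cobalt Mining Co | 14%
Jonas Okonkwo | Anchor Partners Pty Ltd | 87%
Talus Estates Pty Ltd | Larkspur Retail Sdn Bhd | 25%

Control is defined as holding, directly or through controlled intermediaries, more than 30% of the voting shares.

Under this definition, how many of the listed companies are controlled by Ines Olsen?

3

Ines holds 35% of Vireo, so Ines controls Vireo.
Ines holds 50% of Cobalt, so Ines controls Cobalt.
Cobalt holds 100% of Corven, so Ines controls Corven.
No other company's threshold is met.
Ines controls 3 companies.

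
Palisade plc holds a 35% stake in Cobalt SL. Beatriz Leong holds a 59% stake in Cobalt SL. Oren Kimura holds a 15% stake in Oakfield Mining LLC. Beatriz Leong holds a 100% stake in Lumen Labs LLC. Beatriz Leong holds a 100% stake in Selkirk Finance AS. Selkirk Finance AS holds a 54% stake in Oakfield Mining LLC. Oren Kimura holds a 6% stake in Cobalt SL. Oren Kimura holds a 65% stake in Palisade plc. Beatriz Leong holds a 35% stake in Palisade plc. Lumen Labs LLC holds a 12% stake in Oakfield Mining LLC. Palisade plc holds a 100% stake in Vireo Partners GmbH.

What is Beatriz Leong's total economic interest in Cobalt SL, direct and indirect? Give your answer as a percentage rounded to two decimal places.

71.25%

Beatriz reaches Cobalt along 2 paths.
Via Palisade: 35% × 35% = 12.25%.
Direct stake: 59% = 59%.
Total: 12.25% + 59% = 71.25%.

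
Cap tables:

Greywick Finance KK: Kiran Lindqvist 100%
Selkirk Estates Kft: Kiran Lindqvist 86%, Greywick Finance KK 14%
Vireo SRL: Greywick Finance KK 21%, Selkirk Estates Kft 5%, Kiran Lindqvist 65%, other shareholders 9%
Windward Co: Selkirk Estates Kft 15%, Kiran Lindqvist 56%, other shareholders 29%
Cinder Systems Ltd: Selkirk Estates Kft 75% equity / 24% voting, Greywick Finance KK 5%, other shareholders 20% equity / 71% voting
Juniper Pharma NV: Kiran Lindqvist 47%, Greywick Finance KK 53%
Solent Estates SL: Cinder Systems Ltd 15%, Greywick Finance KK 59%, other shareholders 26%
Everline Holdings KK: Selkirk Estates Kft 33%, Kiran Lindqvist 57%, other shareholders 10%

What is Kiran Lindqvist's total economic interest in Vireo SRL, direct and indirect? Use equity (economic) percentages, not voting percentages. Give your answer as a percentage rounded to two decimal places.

Kiran reaches Vireo along 4 paths.
Via Greywick: 100% × 21% = 21%.
Via Selkirk: 86% × 5% = 4.3%.
Via Greywick → Selkirk: 100% × 14% × 5% = 0.7%.
Direct stake: 65% = 65%.
Total: 21% + 4.3% + 0.7% + 65% = 91%.
Rounded: 91.00%.

91.00%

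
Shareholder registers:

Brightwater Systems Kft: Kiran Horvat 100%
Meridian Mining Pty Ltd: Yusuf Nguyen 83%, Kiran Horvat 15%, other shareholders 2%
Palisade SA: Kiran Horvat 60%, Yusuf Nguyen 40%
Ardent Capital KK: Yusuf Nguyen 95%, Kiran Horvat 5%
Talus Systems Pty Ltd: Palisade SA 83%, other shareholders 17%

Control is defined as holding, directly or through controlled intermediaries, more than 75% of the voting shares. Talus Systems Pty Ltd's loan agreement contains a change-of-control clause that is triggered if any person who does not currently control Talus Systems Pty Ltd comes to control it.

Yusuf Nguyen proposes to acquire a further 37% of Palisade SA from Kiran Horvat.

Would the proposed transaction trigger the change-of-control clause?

Yes

The purchase adds only to Yusuf's holdings (Kiran's stake shrinks), so Yusuf is the only person who could newly come to control Talus.
Yusuf holds 83% of Meridian, so Yusuf controls Meridian.
Yusuf holds 95% of Ardent, so Yusuf controls Ardent.
Neither Yusuf nor any entity Yusuf controls holds any voting interest in Talus.
So before the transaction, Yusuf does not control Talus.
After the purchase, Yusuf's direct stake in Palisade rises to 40% + 37% = 77%, and Kiran's stake falls to 23%.
Yusuf holds 77% of Palisade, so Yusuf controls Palisade.
Palisade holds 83% of Talus, so Yusuf controls Talus.
Yusuf did not control Talus before and does after, so the clause is triggered.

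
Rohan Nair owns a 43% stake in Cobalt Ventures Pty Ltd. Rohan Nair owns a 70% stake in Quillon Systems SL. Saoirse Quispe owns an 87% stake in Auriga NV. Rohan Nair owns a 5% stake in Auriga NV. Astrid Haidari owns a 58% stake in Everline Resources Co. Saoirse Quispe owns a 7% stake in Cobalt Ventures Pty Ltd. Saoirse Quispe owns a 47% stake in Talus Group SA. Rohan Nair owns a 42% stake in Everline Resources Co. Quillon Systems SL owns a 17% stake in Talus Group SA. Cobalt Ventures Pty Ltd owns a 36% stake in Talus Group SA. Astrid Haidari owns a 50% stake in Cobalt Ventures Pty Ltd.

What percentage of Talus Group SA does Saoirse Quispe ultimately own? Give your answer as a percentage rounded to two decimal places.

49.52%

Saoirse reaches Talus along 2 paths.
Direct stake: 47% = 47%.
Via Cobalt: 7% × 36% = 2.52%.
Total: 47% + 2.52% = 49.52%.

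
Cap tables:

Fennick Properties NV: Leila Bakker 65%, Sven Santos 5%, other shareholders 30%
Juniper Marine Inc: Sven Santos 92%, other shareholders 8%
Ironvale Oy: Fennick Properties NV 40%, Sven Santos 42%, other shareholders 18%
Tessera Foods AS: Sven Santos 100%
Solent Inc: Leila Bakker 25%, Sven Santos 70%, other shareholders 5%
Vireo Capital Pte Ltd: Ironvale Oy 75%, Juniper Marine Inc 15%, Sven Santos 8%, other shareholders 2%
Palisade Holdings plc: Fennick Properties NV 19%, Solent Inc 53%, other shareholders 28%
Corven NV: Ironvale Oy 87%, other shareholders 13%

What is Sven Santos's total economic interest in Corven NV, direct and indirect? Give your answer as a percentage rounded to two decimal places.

Sven reaches Corven along 2 paths.
Via Fennick → Ironvale: 5% × 40% × 87% = 1.74%.
Via Ironvale: 42% × 87% = 36.54%.
Total: 1.74% + 36.54% = 38.28%.

38.28%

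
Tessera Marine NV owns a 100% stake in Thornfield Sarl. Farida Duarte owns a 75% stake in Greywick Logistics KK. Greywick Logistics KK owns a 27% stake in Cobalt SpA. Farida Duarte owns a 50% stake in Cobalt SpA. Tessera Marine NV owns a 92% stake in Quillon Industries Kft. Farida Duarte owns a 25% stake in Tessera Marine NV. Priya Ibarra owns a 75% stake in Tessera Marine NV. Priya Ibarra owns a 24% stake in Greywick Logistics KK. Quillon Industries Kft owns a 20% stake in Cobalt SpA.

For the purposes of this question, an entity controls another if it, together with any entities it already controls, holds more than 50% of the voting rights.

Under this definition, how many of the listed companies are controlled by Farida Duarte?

2

Farida holds 75% of Greywick, so Farida controls Greywick.
Greywick and Farida together hold 27% + 50% = 77% of Cobalt, so Farida controls Cobalt.
No other company's threshold is met.
Farida controls 2 companies.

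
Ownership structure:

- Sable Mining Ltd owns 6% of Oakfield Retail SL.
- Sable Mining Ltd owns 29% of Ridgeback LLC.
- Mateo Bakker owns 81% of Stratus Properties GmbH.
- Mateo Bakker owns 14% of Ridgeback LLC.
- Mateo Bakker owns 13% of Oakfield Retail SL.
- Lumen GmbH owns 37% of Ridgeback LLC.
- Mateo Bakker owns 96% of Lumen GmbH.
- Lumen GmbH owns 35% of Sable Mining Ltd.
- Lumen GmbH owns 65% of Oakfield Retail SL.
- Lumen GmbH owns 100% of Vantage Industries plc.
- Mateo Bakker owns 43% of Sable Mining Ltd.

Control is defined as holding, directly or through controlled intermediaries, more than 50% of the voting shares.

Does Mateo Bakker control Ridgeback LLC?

Yes

Mateo holds 96% of Lumen, so Mateo controls Lumen.
Lumen and Mateo together hold 35% + 43% = 78% of Sable, so Mateo controls Sable.
Mateo and Sable and Lumen together hold 14% + 29% + 37% = 80% of Ridgeback, so Mateo controls Ridgeback.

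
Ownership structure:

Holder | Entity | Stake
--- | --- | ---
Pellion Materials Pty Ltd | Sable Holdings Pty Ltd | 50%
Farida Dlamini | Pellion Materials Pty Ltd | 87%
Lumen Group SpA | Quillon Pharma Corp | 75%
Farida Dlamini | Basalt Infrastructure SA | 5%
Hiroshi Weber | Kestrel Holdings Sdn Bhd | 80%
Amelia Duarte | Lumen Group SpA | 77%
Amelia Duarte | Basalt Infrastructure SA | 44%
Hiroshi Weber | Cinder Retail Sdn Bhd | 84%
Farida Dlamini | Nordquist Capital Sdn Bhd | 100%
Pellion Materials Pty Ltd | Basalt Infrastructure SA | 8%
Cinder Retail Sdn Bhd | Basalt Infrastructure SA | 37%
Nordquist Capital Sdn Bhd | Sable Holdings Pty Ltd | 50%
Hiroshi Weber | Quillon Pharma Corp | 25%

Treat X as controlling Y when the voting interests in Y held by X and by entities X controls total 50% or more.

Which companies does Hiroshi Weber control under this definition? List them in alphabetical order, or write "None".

Hiroshi holds 80% of Kestrel, so Hiroshi controls Kestrel.
Hiroshi holds 84% of Cinder, so Hiroshi controls Cinder.
No other company's threshold is met.

Cinder Retail Sdn Bhd, Kestrel Holdings Sdn Bhd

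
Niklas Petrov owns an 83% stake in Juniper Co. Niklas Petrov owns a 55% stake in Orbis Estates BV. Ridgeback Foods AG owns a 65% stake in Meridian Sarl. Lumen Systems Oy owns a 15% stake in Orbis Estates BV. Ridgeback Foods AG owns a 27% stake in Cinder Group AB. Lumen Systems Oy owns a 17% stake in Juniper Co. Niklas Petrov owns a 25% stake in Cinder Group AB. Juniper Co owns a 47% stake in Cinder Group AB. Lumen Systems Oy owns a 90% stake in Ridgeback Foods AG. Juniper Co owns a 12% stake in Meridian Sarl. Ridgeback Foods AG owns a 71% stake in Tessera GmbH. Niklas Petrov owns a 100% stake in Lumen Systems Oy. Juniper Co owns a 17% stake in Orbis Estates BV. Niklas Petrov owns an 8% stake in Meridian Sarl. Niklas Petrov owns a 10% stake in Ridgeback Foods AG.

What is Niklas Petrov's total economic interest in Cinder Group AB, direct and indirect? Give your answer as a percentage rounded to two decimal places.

Niklas reaches Cinder along 5 paths.
Via Lumen → Juniper: 100% × 17% × 47% = 7.99%.
Via Juniper: 83% × 47% = 39.01%.
Via Ridgeback: 10% × 27% = 2.7%.
Via Lumen → Ridgeback: 100% × 90% × 27% = 24.3%.
Direct stake: 25% = 25%.
Total: 7.99% + 39.01% + 2.7% + 24.3% + 25% = 99%.
Rounded: 99.00%.

99.00%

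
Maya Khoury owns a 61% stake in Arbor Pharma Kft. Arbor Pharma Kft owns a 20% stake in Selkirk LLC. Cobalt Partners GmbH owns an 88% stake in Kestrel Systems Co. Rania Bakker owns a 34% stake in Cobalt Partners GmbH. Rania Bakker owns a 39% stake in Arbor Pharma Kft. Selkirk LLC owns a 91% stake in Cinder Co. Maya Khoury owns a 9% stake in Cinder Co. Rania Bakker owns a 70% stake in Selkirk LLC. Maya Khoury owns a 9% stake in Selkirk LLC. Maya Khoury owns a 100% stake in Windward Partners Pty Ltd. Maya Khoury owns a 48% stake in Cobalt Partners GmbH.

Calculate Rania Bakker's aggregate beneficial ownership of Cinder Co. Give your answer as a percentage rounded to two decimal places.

70.80%

Rania reaches Cinder along 2 paths.
Via Arbor → Selkirk: 39% × 20% × 91% = 7.098%.
Via Selkirk: 70% × 91% = 63.7%.
Total: 7.098% + 63.7% = 70.798%.
Rounded: 70.80%.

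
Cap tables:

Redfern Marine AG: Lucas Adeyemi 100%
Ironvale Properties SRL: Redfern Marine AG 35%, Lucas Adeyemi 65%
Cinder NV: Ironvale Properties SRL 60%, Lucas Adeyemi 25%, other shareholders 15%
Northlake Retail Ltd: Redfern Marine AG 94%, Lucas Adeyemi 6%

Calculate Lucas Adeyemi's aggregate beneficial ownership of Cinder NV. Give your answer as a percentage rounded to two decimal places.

Lucas reaches Cinder along 3 paths.
Via Redfern → Ironvale: 100% × 35% × 60% = 21%.
Via Ironvale: 65% × 60% = 39%.
Direct stake: 25% = 25%.
Total: 21% + 39% + 25% = 85%.
Rounded: 85.00%.

85.00%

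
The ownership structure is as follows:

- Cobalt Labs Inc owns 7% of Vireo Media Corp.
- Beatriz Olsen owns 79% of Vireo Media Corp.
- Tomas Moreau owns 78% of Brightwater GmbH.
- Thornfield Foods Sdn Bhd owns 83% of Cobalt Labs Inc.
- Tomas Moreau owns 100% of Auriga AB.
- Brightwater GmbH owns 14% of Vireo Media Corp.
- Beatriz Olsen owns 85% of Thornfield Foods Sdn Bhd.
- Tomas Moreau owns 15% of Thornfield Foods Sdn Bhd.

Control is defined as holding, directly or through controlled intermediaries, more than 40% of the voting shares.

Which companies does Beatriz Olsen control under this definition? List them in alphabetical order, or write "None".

Beatriz holds 85% of Thornfield, so Beatriz controls Thornfield.
Thornfield holds 83% of Cobalt, so Beatriz controls Cobalt.
Beatriz and Cobalt together hold 79% + 7% = 86% of Vireo, so Beatriz controls Vireo.
No other company's threshold is met.

Cobalt Labs Inc, Thornfield Foods Sdn Bhd, Vireo Media Corp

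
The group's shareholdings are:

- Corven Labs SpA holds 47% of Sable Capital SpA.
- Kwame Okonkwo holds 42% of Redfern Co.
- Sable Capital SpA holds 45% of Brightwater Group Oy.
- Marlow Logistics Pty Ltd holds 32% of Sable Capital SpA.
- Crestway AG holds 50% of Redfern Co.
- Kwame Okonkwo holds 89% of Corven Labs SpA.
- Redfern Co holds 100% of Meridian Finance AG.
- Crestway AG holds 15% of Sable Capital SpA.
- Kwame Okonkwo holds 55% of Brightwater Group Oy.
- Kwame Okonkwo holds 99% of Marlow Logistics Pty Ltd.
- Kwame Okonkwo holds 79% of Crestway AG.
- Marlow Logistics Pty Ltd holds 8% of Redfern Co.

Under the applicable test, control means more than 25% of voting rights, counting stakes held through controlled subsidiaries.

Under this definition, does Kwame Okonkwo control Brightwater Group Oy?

Kwame holds 89% of Corven, so Kwame controls Corven.
Kwame holds 79% of Crestway, so Kwame controls Crestway.
Kwame holds 99% of Marlow, so Kwame controls Marlow.
Crestway and Marlow and Corven together hold 15% + 32% + 47% = 94% of Sable, so Kwame controls Sable.
Sable and Kwame together hold 45% + 55% = 100% of Brightwater, so Kwame controls Brightwater.

Yes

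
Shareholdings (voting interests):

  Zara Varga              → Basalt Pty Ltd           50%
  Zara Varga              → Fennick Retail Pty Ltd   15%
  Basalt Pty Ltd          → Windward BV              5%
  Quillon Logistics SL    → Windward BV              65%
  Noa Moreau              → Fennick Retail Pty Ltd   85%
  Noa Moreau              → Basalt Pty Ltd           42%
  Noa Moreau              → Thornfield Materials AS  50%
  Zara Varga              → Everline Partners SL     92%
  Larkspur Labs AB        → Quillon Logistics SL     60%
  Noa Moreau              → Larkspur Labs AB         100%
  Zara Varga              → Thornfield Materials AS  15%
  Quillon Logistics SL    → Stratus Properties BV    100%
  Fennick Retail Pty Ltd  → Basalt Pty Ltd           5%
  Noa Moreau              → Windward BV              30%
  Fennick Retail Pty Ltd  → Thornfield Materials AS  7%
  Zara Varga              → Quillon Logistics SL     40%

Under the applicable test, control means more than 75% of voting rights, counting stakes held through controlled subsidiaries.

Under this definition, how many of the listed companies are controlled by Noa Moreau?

2

Noa holds 85% of Fennick, so Noa controls Fennick.
Noa holds 100% of Larkspur, so Noa controls Larkspur.
No other company's threshold is met.
Noa controls 2 companies.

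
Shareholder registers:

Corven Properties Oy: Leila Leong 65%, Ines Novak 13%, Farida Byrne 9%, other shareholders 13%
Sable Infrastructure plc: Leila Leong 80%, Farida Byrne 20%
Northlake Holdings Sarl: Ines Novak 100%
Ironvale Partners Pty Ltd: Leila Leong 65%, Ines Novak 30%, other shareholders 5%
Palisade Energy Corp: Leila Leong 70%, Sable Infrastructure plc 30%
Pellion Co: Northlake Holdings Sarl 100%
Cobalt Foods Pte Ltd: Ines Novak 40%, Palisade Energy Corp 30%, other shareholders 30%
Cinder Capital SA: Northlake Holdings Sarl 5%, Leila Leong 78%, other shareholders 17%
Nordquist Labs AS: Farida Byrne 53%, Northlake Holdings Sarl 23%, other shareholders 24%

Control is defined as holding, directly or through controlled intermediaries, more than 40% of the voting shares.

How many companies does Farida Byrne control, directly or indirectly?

Farida holds 53% of Nordquist, so Farida controls Nordquist.
No other company's threshold is met.
Farida controls 1 company.

1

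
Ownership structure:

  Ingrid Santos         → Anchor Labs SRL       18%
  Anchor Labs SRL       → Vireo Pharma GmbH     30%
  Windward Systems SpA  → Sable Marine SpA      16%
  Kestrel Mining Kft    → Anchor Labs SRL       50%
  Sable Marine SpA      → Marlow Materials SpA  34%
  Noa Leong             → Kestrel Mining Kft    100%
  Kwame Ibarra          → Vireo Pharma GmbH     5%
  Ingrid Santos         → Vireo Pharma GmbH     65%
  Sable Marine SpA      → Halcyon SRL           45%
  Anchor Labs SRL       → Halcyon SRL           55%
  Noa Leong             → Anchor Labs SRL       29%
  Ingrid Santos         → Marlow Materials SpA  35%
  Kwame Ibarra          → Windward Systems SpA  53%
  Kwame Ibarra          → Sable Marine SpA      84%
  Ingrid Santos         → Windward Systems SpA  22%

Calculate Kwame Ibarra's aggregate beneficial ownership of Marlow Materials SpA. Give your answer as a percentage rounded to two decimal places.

31.44%

Kwame reaches Marlow along 2 paths.
Via Windward → Sable: 53% × 16% × 34% = 2.8832%.
Via Sable: 84% × 34% = 28.56%.
Total: 2.8832% + 28.56% = 31.4432%.
Rounded: 31.44%.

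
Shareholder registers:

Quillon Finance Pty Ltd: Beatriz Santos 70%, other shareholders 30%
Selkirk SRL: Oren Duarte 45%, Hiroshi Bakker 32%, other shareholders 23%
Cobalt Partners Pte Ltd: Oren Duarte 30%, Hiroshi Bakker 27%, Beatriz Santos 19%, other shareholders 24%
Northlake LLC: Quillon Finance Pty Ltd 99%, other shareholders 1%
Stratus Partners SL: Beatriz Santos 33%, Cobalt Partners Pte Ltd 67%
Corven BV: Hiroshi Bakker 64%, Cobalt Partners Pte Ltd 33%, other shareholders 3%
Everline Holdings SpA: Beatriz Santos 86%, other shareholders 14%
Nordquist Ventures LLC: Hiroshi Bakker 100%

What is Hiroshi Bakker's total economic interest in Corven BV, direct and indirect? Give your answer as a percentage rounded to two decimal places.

Hiroshi reaches Corven along 2 paths.
Direct stake: 64% = 64%.
Via Cobalt: 27% × 33% = 8.91%.
Total: 64% + 8.91% = 72.91%.

72.91%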